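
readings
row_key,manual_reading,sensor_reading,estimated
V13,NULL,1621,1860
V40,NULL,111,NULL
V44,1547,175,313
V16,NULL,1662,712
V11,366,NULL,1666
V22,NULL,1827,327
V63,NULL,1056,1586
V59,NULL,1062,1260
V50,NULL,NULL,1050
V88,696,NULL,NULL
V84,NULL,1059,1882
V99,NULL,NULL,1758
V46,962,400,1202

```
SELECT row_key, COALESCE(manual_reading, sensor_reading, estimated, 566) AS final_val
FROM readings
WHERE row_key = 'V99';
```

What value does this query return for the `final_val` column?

1758

row_key = V99: manual_reading=NULL, sensor_reading=NULL, estimated=1758.
manual_reading=NULL, sensor_reading=NULL, estimated=1758 → 1758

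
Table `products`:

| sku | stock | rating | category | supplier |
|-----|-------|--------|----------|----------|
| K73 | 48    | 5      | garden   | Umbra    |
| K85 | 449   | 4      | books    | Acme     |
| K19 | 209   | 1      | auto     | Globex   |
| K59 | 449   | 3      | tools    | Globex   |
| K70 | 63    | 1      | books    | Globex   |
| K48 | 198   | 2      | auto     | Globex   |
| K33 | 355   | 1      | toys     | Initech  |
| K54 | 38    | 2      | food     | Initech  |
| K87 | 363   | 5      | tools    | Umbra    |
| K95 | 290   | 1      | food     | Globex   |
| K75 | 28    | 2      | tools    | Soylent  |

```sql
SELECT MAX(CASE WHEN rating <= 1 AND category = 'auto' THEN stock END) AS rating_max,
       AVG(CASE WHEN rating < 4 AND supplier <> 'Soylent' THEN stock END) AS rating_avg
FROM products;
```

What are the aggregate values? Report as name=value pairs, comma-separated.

[rating_max: rating <= 1 AND category = 'auto']
sku=K73: ✗
sku=K85: ✗
sku=K19: ✓ → 209
sku=K59: ✗
sku=K70: ✗
sku=K48: ✗
sku=K33: ✗
sku=K54: ✗
sku=K87: ✗
sku=K95: ✗
sku=K75: ✗
rating_max = MAX(209) = 209
—
[rating_avg: rating < 4 AND supplier <> 'Soylent']
sku=K73: ✗
sku=K85: ✗
sku=K19: ✓ → 209
sku=K59: ✓ → 449
sku=K70: ✓ → 63
sku=K48: ✓ → 198
sku=K33: ✓ → 355
sku=K54: ✓ → 38
sku=K87: ✗
sku=K95: ✓ → 290
sku=K75: ✗
rating_avg = (209 + 449 + 63 + 198 + 355 + 38 + 290) / 7 = 228.8571428571

rating_max=209, rating_avg=228.8571428571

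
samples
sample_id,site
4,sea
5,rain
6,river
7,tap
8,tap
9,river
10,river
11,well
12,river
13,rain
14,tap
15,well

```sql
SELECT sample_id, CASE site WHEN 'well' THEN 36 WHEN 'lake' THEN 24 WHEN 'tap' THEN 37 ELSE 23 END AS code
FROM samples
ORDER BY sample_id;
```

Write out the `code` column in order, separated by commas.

23, 23, 23, 37, 37, 23, 23, 36, 23, 23, 37, 36

sample_id=4: ELSE → 23
sample_id=5: ELSE → 23
sample_id=6: ELSE → 23
sample_id=7: site='tap' → 37
sample_id=8: site='tap' → 37
sample_id=9: ELSE → 23
sample_id=10: ELSE → 23
sample_id=11: site='well' → 36
sample_id=12: ELSE → 23
sample_id=13: ELSE → 23
sample_id=14: site='tap' → 37
sample_id=15: site='well' → 36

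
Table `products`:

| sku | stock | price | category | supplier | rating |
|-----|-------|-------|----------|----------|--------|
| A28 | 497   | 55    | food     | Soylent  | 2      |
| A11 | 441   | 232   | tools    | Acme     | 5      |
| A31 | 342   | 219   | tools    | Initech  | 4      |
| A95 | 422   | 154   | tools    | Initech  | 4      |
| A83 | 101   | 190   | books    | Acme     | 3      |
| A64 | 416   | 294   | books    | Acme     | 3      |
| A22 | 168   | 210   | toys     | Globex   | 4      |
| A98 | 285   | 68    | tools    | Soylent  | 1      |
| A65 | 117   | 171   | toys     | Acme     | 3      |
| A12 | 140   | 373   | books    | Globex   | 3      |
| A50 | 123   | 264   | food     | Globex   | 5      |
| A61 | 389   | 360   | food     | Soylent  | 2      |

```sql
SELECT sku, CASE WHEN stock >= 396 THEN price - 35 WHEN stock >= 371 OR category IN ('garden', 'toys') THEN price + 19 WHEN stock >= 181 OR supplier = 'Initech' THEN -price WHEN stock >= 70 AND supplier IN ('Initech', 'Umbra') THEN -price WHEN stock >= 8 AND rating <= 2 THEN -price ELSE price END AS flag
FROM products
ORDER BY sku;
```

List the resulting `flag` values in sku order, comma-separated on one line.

197, 373, 229, 20, -219, 264, 379, 259, 190, 190, 119, -68

sku=A11: stock >= 396 → 197
sku=A12: ELSE → 373
sku=A22: stock >= 371 OR category IN ('garden', 'toys') → 229
sku=A28: stock >= 396 → 20
sku=A31: stock >= 181 OR supplier = 'Initech' → -219
sku=A50: ELSE → 264
sku=A61: stock >= 371 OR category IN ('garden', 'toys') → 379
sku=A64: stock >= 396 → 259
sku=A65: stock >= 371 OR category IN ('garden', 'toys') → 190
sku=A83: ELSE → 190
sku=A95: stock >= 396 → 119
sku=A98: stock >= 181 OR supplier = 'Initech' → -68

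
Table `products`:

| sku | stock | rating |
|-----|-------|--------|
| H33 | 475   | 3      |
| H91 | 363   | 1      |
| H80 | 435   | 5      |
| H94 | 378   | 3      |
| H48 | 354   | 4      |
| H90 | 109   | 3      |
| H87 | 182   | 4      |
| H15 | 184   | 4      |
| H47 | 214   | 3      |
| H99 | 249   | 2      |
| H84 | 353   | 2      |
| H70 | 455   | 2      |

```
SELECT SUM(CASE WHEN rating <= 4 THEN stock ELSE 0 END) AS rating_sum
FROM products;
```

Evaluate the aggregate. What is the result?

sku=H33: ✓ → 475
sku=H91: ✓ → 363
sku=H80: ✗
sku=H94: ✓ → 378
sku=H48: ✓ → 354
sku=H90: ✓ → 109
sku=H87: ✓ → 182
sku=H15: ✓ → 184
sku=H47: ✓ → 214
sku=H99: ✓ → 249
sku=H84: ✓ → 353
sku=H70: ✓ → 455
rating_sum = 475 + 363 + 378 + 354 + 109 + 182 + 184 + 214 + 249 + 353 + 455 = 3316

3316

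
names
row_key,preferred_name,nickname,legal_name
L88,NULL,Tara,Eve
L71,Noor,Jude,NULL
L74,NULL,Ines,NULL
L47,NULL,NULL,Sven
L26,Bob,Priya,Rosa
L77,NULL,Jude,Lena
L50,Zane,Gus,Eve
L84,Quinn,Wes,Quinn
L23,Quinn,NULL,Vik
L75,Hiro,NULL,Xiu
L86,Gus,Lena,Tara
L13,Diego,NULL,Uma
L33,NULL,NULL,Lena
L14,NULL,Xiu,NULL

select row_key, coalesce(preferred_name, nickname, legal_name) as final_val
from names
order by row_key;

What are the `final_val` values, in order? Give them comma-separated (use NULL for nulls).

Diego, Xiu, Quinn, Bob, Lena, Sven, Zane, Noor, Ines, Hiro, Jude, Quinn, Gus, Tara

row_key=L13: preferred_name=Diego → Diego
row_key=L14: preferred_name=NULL, nickname=Xiu → Xiu
row_key=L23: preferred_name=Quinn → Quinn
row_key=L26: preferred_name=Bob → Bob
row_key=L33: preferred_name=NULL, nickname=NULL, legal_name=Lena → Lena
row_key=L47: preferred_name=NULL, nickname=NULL, legal_name=Sven → Sven
row_key=L50: preferred_name=Zane → Zane
row_key=L71: preferred_name=Noor → Noor
row_key=L74: preferred_name=NULL, nickname=Ines → Ines
row_key=L75: preferred_name=Hiro → Hiro
row_key=L77: preferred_name=NULL, nickname=Jude → Jude
row_key=L84: preferred_name=Quinn → Quinn
row_key=L86: preferred_name=Gus → Gus
row_key=L88: preferred_name=NULL, nickname=Tara → Tara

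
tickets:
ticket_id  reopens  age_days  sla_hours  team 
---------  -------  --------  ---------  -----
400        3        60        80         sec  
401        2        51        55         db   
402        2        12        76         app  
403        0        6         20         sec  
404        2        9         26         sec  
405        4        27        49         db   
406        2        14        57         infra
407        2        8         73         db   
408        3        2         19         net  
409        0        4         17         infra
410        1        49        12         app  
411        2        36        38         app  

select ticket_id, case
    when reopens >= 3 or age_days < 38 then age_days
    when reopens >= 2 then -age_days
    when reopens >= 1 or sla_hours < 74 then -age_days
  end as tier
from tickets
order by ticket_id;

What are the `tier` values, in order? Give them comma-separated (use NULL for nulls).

ticket_id=400: reopens >= 3 or age_days < 38 → 60
ticket_id=401: reopens >= 2 → -51
ticket_id=402: reopens >= 3 or age_days < 38 → 12
ticket_id=403: reopens >= 3 or age_days < 38 → 6
ticket_id=404: reopens >= 3 or age_days < 38 → 9
ticket_id=405: reopens >= 3 or age_days < 38 → 27
ticket_id=406: reopens >= 3 or age_days < 38 → 14
ticket_id=407: reopens >= 3 or age_days < 38 → 8
ticket_id=408: reopens >= 3 or age_days < 38 → 2
ticket_id=409: reopens >= 3 or age_days < 38 → 4
ticket_id=410: reopens >= 1 or sla_hours < 74 → -49
ticket_id=411: reopens >= 3 or age_days < 38 → 36

60, -51, 12, 6, 9, 27, 14, 8, 2, 4, -49, 36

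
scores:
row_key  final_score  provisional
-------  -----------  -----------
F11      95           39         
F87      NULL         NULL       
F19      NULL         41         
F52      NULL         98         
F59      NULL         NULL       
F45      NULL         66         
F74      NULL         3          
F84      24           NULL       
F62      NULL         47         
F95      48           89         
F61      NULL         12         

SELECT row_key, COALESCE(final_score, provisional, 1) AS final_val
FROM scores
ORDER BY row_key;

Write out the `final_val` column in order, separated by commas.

row_key=F11: final_score=95 → 95
row_key=F19: final_score=NULL, provisional=41 → 41
row_key=F45: final_score=NULL, provisional=66 → 66
row_key=F52: final_score=NULL, provisional=98 → 98
row_key=F59: final_score=NULL, provisional=NULL, → literal 1 → 1
row_key=F61: final_score=NULL, provisional=12 → 12
row_key=F62: final_score=NULL, provisional=47 → 47
row_key=F74: final_score=NULL, provisional=3 → 3
row_key=F84: final_score=24 → 24
row_key=F87: final_score=NULL, provisional=NULL, → literal 1 → 1
row_key=F95: final_score=48 → 48

95, 41, 66, 98, 1, 12, 47, 3, 24, 1, 48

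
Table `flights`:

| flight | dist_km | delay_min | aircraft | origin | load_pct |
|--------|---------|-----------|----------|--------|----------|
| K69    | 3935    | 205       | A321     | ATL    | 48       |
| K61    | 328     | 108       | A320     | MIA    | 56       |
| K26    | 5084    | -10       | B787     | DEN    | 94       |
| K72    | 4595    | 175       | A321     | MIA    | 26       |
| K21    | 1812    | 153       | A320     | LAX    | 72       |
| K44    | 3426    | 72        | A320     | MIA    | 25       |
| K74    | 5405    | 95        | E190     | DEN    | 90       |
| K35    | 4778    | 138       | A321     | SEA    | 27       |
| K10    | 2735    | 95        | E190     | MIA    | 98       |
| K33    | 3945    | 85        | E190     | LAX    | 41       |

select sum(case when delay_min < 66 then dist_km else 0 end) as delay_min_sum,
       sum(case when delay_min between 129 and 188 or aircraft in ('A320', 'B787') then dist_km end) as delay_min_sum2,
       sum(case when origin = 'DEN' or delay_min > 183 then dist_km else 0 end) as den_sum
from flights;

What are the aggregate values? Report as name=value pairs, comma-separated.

[delay_min_sum: delay_min < 66]
flight=K69: ✗
flight=K61: ✗
flight=K26: ✓ → 5084
flight=K72: ✗
flight=K21: ✗
flight=K44: ✗
flight=K74: ✗
flight=K35: ✗
flight=K10: ✗
flight=K33: ✗
delay_min_sum = 5084
—
[delay_min_sum2: delay_min between 129 and 188 or aircraft in ('A320', 'B787')]
flight=K69: ✗
flight=K61: ✓ → 328
flight=K26: ✓ → 5084
flight=K72: ✓ → 4595
flight=K21: ✓ → 1812
flight=K44: ✓ → 3426
flight=K74: ✗
flight=K35: ✓ → 4778
flight=K10: ✗
flight=K33: ✗
delay_min_sum2 = 328 + 5084 + 4595 + 1812 + 3426 + 4778 = 20023
—
[den_sum: origin = 'DEN' or delay_min > 183]
flight=K69: ✓ → 3935
flight=K61: ✗
flight=K26: ✓ → 5084
flight=K72: ✗
flight=K21: ✗
flight=K44: ✗
flight=K74: ✓ → 5405
flight=K35: ✗
flight=K10: ✗
flight=K33: ✗
den_sum = 3935 + 5084 + 5405 = 14424

delay_min_sum=5084, delay_min_sum2=20023, den_sum=14424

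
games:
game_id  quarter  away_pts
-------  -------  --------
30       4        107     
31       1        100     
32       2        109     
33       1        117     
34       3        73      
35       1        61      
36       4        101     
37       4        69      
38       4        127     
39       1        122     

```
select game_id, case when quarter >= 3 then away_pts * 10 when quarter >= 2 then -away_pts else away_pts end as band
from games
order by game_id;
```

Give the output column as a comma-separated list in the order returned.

1070, 100, -109, 117, 730, 61, 1010, 690, 1270, 122

game_id=30: quarter >= 3 → 1070
game_id=31: ELSE → 100
game_id=32: quarter >= 2 → -109
game_id=33: ELSE → 117
game_id=34: quarter >= 3 → 730
game_id=35: ELSE → 61
game_id=36: quarter >= 3 → 1010
game_id=37: quarter >= 3 → 690
game_id=38: quarter >= 3 → 1270
game_id=39: ELSE → 122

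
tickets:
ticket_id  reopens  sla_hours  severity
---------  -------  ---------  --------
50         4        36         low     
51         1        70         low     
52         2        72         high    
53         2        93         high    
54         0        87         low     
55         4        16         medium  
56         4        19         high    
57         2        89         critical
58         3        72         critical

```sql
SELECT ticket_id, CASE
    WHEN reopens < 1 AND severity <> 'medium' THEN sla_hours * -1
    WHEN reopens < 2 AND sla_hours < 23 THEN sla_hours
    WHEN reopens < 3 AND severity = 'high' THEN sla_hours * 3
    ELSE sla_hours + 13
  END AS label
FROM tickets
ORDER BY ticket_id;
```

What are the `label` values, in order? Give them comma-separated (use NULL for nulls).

ticket_id=50: ELSE → 49
ticket_id=51: ELSE → 83
ticket_id=52: reopens < 3 AND severity = 'high' → 216
ticket_id=53: reopens < 3 AND severity = 'high' → 279
ticket_id=54: reopens < 1 AND severity <> 'medium' → -87
ticket_id=55: ELSE → 29
ticket_id=56: ELSE → 32
ticket_id=57: ELSE → 102
ticket_id=58: ELSE → 85

49, 83, 216, 279, -87, 29, 32, 102, 85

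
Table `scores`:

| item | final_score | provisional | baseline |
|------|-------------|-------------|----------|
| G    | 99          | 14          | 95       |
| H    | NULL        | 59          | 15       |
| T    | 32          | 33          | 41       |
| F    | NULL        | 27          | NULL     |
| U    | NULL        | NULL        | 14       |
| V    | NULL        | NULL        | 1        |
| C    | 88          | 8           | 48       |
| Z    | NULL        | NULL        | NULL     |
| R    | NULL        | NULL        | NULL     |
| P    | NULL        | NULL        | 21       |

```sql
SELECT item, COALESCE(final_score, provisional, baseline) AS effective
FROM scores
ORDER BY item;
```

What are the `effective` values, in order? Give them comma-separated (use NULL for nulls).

item=C: final_score=88 → 88
item=F: final_score=NULL, provisional=27 → 27
item=G: final_score=99 → 99
item=H: final_score=NULL, provisional=59 → 59
item=P: final_score=NULL, provisional=NULL, baseline=21 → 21
item=R: final_score=NULL, provisional=NULL, baseline=NULL (all NULL) → NULL
item=T: final_score=32 → 32
item=U: final_score=NULL, provisional=NULL, baseline=14 → 14
item=V: final_score=NULL, provisional=NULL, baseline=1 → 1
item=Z: final_score=NULL, provisional=NULL, baseline=NULL (all NULL) → NULL

88, 27, 99, 59, 21, NULL, 32, 14, 1, NULL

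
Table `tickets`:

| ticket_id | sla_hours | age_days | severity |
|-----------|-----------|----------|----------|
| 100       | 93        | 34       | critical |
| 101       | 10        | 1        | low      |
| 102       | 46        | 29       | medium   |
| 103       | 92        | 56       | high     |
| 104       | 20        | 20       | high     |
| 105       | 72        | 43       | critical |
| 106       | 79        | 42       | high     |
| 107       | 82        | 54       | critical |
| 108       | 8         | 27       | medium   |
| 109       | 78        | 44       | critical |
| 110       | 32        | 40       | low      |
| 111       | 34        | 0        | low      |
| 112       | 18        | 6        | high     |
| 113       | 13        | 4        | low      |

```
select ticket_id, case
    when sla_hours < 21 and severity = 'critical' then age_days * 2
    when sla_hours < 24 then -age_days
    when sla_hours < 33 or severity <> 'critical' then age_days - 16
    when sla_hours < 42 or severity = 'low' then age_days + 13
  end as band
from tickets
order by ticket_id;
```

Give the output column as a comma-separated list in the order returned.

ticket_id=100: (no match → NULL) → NULL
ticket_id=101: sla_hours < 24 → -1
ticket_id=102: sla_hours < 33 or severity <> 'critical' → 13
ticket_id=103: sla_hours < 33 or severity <> 'critical' → 40
ticket_id=104: sla_hours < 24 → -20
ticket_id=105: (no match → NULL) → NULL
ticket_id=106: sla_hours < 33 or severity <> 'critical' → 26
ticket_id=107: (no match → NULL) → NULL
ticket_id=108: sla_hours < 24 → -27
ticket_id=109: (no match → NULL) → NULL
ticket_id=110: sla_hours < 33 or severity <> 'critical' → 24
ticket_id=111: sla_hours < 33 or severity <> 'critical' → -16
ticket_id=112: sla_hours < 24 → -6
ticket_id=113: sla_hours < 24 → -4

NULL, -1, 13, 40, -20, NULL, 26, NULL, -27, NULL, 24, -16, -6, -4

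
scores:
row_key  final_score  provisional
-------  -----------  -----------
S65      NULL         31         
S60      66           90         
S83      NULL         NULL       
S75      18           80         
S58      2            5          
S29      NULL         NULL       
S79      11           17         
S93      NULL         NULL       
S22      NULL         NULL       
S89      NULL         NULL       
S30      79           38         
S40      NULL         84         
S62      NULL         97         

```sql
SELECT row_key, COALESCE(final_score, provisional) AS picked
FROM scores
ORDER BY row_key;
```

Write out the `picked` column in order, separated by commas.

row_key=S22: final_score=NULL, provisional=NULL (all NULL) → NULL
row_key=S29: final_score=NULL, provisional=NULL (all NULL) → NULL
row_key=S30: final_score=79 → 79
row_key=S40: final_score=NULL, provisional=84 → 84
row_key=S58: final_score=2 → 2
row_key=S60: final_score=66 → 66
row_key=S62: final_score=NULL, provisional=97 → 97
row_key=S65: final_score=NULL, provisional=31 → 31
row_key=S75: final_score=18 → 18
row_key=S79: final_score=11 → 11
row_key=S83: final_score=NULL, provisional=NULL (all NULL) → NULL
row_key=S89: final_score=NULL, provisional=NULL (all NULL) → NULL
row_key=S93: final_score=NULL, provisional=NULL (all NULL) → NULL

NULL, NULL, 79, 84, 2, 66, 97, 31, 18, 11, NULL, NULL, NULL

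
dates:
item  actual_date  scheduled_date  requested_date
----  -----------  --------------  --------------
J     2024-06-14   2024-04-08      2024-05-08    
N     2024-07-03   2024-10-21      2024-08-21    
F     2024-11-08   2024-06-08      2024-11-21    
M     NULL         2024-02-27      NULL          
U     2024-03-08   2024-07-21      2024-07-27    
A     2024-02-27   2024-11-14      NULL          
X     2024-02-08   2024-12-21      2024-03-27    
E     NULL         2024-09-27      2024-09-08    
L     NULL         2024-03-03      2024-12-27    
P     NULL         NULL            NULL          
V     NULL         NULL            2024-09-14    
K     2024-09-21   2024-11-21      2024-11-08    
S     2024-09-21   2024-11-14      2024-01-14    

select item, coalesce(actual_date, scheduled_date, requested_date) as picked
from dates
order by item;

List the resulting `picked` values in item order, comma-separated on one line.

2024-02-27, 2024-09-27, 2024-11-08, 2024-06-14, 2024-09-21, 2024-03-03, 2024-02-27, 2024-07-03, NULL, 2024-09-21, 2024-03-08, 2024-09-14, 2024-02-08

item=A: actual_date=2024-02-27 → 2024-02-27
item=E: actual_date=NULL, scheduled_date=2024-09-27 → 2024-09-27
item=F: actual_date=2024-11-08 → 2024-11-08
item=J: actual_date=2024-06-14 → 2024-06-14
item=K: actual_date=2024-09-21 → 2024-09-21
item=L: actual_date=NULL, scheduled_date=2024-03-03 → 2024-03-03
item=M: actual_date=NULL, scheduled_date=2024-02-27 → 2024-02-27
item=N: actual_date=2024-07-03 → 2024-07-03
item=P: actual_date=NULL, scheduled_date=NULL, requested_date=NULL (all NULL) → NULL
item=S: actual_date=2024-09-21 → 2024-09-21
item=U: actual_date=2024-03-08 → 2024-03-08
item=V: actual_date=NULL, scheduled_date=NULL, requested_date=2024-09-14 → 2024-09-14
item=X: actual_date=2024-02-08 → 2024-02-08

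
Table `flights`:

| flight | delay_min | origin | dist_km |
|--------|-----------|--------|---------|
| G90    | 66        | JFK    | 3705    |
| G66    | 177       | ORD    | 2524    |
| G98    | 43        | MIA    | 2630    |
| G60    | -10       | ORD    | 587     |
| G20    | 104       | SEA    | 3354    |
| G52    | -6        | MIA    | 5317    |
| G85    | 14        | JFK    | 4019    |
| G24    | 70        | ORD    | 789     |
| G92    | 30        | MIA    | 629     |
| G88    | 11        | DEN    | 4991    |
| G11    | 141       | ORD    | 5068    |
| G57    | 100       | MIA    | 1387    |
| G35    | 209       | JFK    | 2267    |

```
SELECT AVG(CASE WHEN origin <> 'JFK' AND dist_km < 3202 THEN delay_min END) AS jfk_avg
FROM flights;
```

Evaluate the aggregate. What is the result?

flight=G90: ✗
flight=G66: ✓ → 177
flight=G98: ✓ → 43
flight=G60: ✓ → -10
flight=G20: ✗
flight=G52: ✗
flight=G85: ✗
flight=G24: ✓ → 70
flight=G92: ✓ → 30
flight=G88: ✗
flight=G11: ✗
flight=G57: ✓ → 100
flight=G35: ✗
jfk_avg = (177 + 43 + -10 + 70 + 30 + 100) / 6 = 68.3333333333

68.3333333333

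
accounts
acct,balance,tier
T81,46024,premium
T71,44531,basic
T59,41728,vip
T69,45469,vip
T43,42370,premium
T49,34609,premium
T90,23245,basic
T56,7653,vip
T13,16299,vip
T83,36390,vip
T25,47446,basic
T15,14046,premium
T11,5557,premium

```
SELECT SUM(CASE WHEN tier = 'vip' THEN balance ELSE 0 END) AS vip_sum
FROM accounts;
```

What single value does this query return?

acct=T81: ✗
acct=T71: ✗
acct=T59: ✓ → 41728
acct=T69: ✓ → 45469
acct=T43: ✗
acct=T49: ✗
acct=T90: ✗
acct=T56: ✓ → 7653
acct=T13: ✓ → 16299
acct=T83: ✓ → 36390
acct=T25: ✗
acct=T15: ✗
acct=T11: ✗
vip_sum = 41728 + 45469 + 7653 + 16299 + 36390 = 147539

147539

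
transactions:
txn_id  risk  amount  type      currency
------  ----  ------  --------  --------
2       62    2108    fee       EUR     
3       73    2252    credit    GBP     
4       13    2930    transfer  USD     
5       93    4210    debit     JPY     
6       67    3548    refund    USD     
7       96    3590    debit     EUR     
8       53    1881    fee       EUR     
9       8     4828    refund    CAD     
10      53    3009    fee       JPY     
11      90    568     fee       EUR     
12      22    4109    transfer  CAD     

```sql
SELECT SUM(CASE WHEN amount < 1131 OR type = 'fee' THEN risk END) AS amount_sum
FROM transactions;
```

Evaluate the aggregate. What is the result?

258

txn_id=2: ✓ → 62
txn_id=3: ✗
txn_id=4: ✗
txn_id=5: ✗
txn_id=6: ✗
txn_id=7: ✗
txn_id=8: ✓ → 53
txn_id=9: ✗
txn_id=10: ✓ → 53
txn_id=11: ✓ → 90
txn_id=12: ✗
amount_sum = 62 + 53 + 53 + 90 = 258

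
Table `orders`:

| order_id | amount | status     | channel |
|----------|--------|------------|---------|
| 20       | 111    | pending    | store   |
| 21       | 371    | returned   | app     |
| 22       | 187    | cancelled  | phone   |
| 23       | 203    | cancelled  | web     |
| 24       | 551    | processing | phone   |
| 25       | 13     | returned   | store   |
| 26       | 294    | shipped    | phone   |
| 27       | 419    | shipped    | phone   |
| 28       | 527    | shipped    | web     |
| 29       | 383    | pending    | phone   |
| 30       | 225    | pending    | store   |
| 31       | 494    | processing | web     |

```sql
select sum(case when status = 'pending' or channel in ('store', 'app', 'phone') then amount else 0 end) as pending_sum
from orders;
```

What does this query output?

2554

order_id=20: ✓ → 111
order_id=21: ✓ → 371
order_id=22: ✓ → 187
order_id=23: ✗
order_id=24: ✓ → 551
order_id=25: ✓ → 13
order_id=26: ✓ → 294
order_id=27: ✓ → 419
order_id=28: ✗
order_id=29: ✓ → 383
order_id=30: ✓ → 225
order_id=31: ✗
pending_sum = 111 + 371 + 187 + 551 + 13 + 294 + 419 + 383 + 225 = 2554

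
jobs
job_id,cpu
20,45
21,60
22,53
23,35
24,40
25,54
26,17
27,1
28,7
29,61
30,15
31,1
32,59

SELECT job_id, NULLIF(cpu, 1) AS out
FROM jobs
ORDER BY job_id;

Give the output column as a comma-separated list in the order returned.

45, 60, 53, 35, 40, 54, 17, NULL, 7, 61, 15, NULL, 59

job_id=20: cpu=45 vs 1: differ → 45
job_id=21: cpu=60 vs 1: differ → 60
job_id=22: cpu=53 vs 1: differ → 53
job_id=23: cpu=35 vs 1: differ → 35
job_id=24: cpu=40 vs 1: differ → 40
job_id=25: cpu=54 vs 1: differ → 54
job_id=26: cpu=17 vs 1: differ → 17
job_id=27: cpu=1 vs 1: equal → NULL
job_id=28: cpu=7 vs 1: differ → 7
job_id=29: cpu=61 vs 1: differ → 61
job_id=30: cpu=15 vs 1: differ → 15
job_id=31: cpu=1 vs 1: equal → NULL
job_id=32: cpu=59 vs 1: differ → 59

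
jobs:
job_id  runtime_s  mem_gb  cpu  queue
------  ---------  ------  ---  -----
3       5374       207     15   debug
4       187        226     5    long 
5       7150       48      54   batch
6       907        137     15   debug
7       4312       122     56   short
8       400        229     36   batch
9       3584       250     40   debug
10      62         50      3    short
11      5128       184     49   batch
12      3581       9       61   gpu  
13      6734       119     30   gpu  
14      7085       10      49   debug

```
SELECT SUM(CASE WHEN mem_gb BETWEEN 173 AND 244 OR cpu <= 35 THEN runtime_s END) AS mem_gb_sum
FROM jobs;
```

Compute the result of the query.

job_id=3: ✓ → 5374
job_id=4: ✓ → 187
job_id=5: ✗
job_id=6: ✓ → 907
job_id=7: ✗
job_id=8: ✓ → 400
job_id=9: ✗
job_id=10: ✓ → 62
job_id=11: ✓ → 5128
job_id=12: ✗
job_id=13: ✓ → 6734
job_id=14: ✗
mem_gb_sum = 5374 + 187 + 907 + 400 + 62 + 5128 + 6734 = 18792

18792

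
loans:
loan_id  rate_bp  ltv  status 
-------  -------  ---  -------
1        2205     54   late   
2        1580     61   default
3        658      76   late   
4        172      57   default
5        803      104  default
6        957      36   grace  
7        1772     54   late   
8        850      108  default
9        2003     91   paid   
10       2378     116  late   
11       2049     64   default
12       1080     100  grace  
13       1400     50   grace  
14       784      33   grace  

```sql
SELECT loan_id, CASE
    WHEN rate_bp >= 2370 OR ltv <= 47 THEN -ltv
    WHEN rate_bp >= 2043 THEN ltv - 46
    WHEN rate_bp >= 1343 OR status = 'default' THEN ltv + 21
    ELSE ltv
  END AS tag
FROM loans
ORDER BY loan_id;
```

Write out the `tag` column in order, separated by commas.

8, 82, 76, 78, 125, -36, 75, 129, 112, -116, 18, 100, 71, -33

loan_id=1: rate_bp >= 2043 → 8
loan_id=2: rate_bp >= 1343 OR status = 'default' → 82
loan_id=3: ELSE → 76
loan_id=4: rate_bp >= 1343 OR status = 'default' → 78
loan_id=5: rate_bp >= 1343 OR status = 'default' → 125
loan_id=6: rate_bp >= 2370 OR ltv <= 47 → -36
loan_id=7: rate_bp >= 1343 OR status = 'default' → 75
loan_id=8: rate_bp >= 1343 OR status = 'default' → 129
loan_id=9: rate_bp >= 1343 OR status = 'default' → 112
loan_id=10: rate_bp >= 2370 OR ltv <= 47 → -116
loan_id=11: rate_bp >= 2043 → 18
loan_id=12: ELSE → 100
loan_id=13: rate_bp >= 1343 OR status = 'default' → 71
loan_id=14: rate_bp >= 2370 OR ltv <= 47 → -33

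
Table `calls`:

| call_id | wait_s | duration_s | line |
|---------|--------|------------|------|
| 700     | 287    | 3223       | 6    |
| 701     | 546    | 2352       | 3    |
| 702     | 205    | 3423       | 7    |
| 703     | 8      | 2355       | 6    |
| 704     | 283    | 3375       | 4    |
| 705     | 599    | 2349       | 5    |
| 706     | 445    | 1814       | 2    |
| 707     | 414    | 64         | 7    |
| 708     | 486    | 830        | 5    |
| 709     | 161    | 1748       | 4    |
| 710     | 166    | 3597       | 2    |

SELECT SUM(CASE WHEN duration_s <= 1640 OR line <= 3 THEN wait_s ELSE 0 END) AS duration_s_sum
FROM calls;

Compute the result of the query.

2057

call_id=700: ✗
call_id=701: ✓ → 546
call_id=702: ✗
call_id=703: ✗
call_id=704: ✗
call_id=705: ✗
call_id=706: ✓ → 445
call_id=707: ✓ → 414
call_id=708: ✓ → 486
call_id=709: ✗
call_id=710: ✓ → 166
duration_s_sum = 546 + 445 + 414 + 486 + 166 = 2057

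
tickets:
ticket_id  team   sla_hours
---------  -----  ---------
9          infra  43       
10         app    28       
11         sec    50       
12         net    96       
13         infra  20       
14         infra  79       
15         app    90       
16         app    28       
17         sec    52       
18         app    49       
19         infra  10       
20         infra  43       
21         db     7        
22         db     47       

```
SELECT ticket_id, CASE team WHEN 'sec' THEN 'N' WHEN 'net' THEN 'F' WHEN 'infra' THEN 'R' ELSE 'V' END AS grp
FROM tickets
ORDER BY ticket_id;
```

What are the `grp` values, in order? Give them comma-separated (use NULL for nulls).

ticket_id=9: team='infra' → R
ticket_id=10: ELSE → V
ticket_id=11: team='sec' → N
ticket_id=12: team='net' → F
ticket_id=13: team='infra' → R
ticket_id=14: team='infra' → R
ticket_id=15: ELSE → V
ticket_id=16: ELSE → V
ticket_id=17: team='sec' → N
ticket_id=18: ELSE → V
ticket_id=19: team='infra' → R
ticket_id=20: team='infra' → R
ticket_id=21: ELSE → V
ticket_id=22: ELSE → V

R, V, N, F, R, R, V, V, N, V, R, R, V, V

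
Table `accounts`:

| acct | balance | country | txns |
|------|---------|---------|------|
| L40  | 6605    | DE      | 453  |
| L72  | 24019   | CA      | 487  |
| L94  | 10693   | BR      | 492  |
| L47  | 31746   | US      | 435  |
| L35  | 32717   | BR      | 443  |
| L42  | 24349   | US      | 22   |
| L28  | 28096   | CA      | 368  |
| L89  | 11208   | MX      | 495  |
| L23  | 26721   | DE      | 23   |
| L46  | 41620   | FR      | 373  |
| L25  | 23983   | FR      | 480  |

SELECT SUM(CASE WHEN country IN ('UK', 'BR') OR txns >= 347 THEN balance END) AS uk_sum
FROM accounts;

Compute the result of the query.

210687

acct=L40: ✓ → 6605
acct=L72: ✓ → 24019
acct=L94: ✓ → 10693
acct=L47: ✓ → 31746
acct=L35: ✓ → 32717
acct=L42: ✗
acct=L28: ✓ → 28096
acct=L89: ✓ → 11208
acct=L23: ✗
acct=L46: ✓ → 41620
acct=L25: ✓ → 23983
uk_sum = 6605 + 24019 + 10693 + 31746 + 32717 + 28096 + 11208 + 41620 + 23983 = 210687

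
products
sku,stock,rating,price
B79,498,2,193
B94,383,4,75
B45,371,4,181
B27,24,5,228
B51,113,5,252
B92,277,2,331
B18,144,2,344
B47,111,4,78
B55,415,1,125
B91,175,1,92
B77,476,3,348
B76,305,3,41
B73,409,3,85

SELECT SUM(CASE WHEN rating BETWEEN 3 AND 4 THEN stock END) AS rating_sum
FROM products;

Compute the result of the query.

2055

sku=B79: ✗
sku=B94: ✓ → 383
sku=B45: ✓ → 371
sku=B27: ✗
sku=B51: ✗
sku=B92: ✗
sku=B18: ✗
sku=B47: ✓ → 111
sku=B55: ✗
sku=B91: ✗
sku=B77: ✓ → 476
sku=B76: ✓ → 305
sku=B73: ✓ → 409
rating_sum = 383 + 371 + 111 + 476 + 305 + 409 = 2055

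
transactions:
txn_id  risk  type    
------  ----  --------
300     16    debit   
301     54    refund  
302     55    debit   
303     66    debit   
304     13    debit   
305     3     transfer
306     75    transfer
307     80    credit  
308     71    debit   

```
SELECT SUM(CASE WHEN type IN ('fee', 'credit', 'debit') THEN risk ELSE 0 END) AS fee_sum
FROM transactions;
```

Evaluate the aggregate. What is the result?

txn_id=300: ✓ → 16
txn_id=301: ✗
txn_id=302: ✓ → 55
txn_id=303: ✓ → 66
txn_id=304: ✓ → 13
txn_id=305: ✗
txn_id=306: ✗
txn_id=307: ✓ → 80
txn_id=308: ✓ → 71
fee_sum = 16 + 55 + 66 + 13 + 80 + 71 = 301

301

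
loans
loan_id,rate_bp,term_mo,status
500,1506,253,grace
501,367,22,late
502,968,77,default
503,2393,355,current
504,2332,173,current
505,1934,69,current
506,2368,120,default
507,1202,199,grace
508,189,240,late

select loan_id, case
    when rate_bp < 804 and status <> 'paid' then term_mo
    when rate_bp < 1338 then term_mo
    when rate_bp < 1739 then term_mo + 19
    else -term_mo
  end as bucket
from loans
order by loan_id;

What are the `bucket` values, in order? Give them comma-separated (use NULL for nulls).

loan_id=500: rate_bp < 1739 → 272
loan_id=501: rate_bp < 804 and status <> 'paid' → 22
loan_id=502: rate_bp < 1338 → 77
loan_id=503: ELSE → -355
loan_id=504: ELSE → -173
loan_id=505: ELSE → -69
loan_id=506: ELSE → -120
loan_id=507: rate_bp < 1338 → 199
loan_id=508: rate_bp < 804 and status <> 'paid' → 240

272, 22, 77, -355, -173, -69, -120, 199, 240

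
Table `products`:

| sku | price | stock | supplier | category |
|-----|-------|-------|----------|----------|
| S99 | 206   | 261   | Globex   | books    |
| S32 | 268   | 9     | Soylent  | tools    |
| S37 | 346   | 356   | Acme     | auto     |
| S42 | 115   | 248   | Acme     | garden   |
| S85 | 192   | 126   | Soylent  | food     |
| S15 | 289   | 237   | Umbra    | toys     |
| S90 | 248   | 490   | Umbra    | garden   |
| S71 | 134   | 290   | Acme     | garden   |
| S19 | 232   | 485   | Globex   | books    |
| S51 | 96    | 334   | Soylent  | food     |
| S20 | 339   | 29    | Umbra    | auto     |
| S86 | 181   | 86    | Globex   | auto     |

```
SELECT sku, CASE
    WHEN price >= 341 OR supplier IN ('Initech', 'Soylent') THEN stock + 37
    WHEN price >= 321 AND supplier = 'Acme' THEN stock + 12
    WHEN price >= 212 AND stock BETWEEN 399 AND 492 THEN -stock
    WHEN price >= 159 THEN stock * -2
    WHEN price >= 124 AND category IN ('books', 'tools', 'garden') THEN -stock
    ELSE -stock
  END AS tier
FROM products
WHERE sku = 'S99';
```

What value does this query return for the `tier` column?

-522

sku = S99: price=206, stock=261, supplier=Globex, category=books.
price >= 341 OR supplier IN ('Initech', 'Soylent') → false
price >= 321 AND supplier = 'Acme' → false
price >= 212 AND stock BETWEEN 399 AND 492 → false
price >= 159 → true → -522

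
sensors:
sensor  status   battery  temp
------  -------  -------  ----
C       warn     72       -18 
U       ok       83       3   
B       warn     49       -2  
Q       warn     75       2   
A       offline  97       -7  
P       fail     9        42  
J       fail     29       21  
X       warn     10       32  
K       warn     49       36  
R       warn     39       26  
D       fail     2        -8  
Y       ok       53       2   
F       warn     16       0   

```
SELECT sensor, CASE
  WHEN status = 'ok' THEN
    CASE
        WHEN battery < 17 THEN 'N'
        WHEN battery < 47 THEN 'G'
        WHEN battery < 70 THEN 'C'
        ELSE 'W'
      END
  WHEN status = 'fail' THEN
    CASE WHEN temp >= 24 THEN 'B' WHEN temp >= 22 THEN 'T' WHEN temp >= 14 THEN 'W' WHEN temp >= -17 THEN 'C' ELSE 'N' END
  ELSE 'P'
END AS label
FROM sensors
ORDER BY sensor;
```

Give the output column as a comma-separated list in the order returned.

P, P, P, C, P, W, P, B, P, P, W, P, C

sensor=A: status='offline' → outer ELSE → P
sensor=B: status='warn' → outer ELSE → P
sensor=C: status='warn' → outer ELSE → P
sensor=D: status='fail' → inner[temp >= -17] → C
sensor=F: status='warn' → outer ELSE → P
sensor=J: status='fail' → inner[temp >= 14] → W
sensor=K: status='warn' → outer ELSE → P
sensor=P: status='fail' → inner[temp >= 24] → B
sensor=Q: status='warn' → outer ELSE → P
sensor=R: status='warn' → outer ELSE → P
sensor=U: status='ok' → inner[ELSE] → W
sensor=X: status='warn' → outer ELSE → P
sensor=Y: status='ok' → inner[battery < 70] → C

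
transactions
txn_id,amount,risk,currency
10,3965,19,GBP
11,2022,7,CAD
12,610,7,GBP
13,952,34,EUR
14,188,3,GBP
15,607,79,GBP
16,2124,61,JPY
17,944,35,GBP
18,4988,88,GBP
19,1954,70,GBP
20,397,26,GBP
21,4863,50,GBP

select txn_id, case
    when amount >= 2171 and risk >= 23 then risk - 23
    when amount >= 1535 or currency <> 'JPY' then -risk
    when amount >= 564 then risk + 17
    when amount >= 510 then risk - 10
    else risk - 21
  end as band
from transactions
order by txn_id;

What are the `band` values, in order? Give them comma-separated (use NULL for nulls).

-19, -7, -7, -34, -3, -79, -61, -35, 65, -70, -26, 27

txn_id=10: amount >= 1535 or currency <> 'JPY' → -19
txn_id=11: amount >= 1535 or currency <> 'JPY' → -7
txn_id=12: amount >= 1535 or currency <> 'JPY' → -7
txn_id=13: amount >= 1535 or currency <> 'JPY' → -34
txn_id=14: amount >= 1535 or currency <> 'JPY' → -3
txn_id=15: amount >= 1535 or currency <> 'JPY' → -79
txn_id=16: amount >= 1535 or currency <> 'JPY' → -61
txn_id=17: amount >= 1535 or currency <> 'JPY' → -35
txn_id=18: amount >= 2171 and risk >= 23 → 65
txn_id=19: amount >= 1535 or currency <> 'JPY' → -70
txn_id=20: amount >= 1535 or currency <> 'JPY' → -26
txn_id=21: amount >= 2171 and risk >= 23 → 27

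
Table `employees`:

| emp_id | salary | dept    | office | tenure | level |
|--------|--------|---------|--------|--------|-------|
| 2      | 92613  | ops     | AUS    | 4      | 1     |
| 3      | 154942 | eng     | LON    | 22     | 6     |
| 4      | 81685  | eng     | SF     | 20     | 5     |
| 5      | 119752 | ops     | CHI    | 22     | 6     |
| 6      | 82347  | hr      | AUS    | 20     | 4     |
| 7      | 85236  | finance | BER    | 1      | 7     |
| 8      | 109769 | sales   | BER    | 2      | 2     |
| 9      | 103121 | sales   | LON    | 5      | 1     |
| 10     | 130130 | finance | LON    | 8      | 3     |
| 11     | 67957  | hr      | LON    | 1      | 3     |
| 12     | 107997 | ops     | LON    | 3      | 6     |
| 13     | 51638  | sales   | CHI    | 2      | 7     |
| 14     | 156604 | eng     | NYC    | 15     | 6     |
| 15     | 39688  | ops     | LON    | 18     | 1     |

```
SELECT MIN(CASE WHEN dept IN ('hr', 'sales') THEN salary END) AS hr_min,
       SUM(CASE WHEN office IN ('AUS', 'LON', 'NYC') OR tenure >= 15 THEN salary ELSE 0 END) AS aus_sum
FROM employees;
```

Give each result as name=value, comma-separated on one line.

[hr_min: dept IN ('hr', 'sales')]
emp_id=2: ✗
emp_id=3: ✗
emp_id=4: ✗
emp_id=5: ✗
emp_id=6: ✓ → 82347
emp_id=7: ✗
emp_id=8: ✓ → 109769
emp_id=9: ✓ → 103121
emp_id=10: ✗
emp_id=11: ✓ → 67957
emp_id=12: ✗
emp_id=13: ✓ → 51638
emp_id=14: ✗
emp_id=15: ✗
hr_min = MIN(82347, 109769, 103121, 67957, 51638) = 51638
—
[aus_sum: office IN ('AUS', 'LON', 'NYC') OR tenure >= 15]
emp_id=2: ✓ → 92613
emp_id=3: ✓ → 154942
emp_id=4: ✓ → 81685
emp_id=5: ✓ → 119752
emp_id=6: ✓ → 82347
emp_id=7: ✗
emp_id=8: ✗
emp_id=9: ✓ → 103121
emp_id=10: ✓ → 130130
emp_id=11: ✓ → 67957
emp_id=12: ✓ → 107997
emp_id=13: ✗
emp_id=14: ✓ → 156604
emp_id=15: ✓ → 39688
aus_sum = 92613 + 154942 + 81685 + 119752 + 82347 + 103121 + 130130 + 67957 + 107997 + 156604 + 39688 = 1136836

hr_min=51638, aus_sum=1136836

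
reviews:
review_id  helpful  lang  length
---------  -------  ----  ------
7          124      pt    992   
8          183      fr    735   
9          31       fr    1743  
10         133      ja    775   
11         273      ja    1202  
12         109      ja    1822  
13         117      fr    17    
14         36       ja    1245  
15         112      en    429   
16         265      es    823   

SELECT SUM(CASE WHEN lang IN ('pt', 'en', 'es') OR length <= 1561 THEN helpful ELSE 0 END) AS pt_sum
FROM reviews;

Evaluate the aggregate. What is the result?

review_id=7: ✓ → 124
review_id=8: ✓ → 183
review_id=9: ✗
review_id=10: ✓ → 133
review_id=11: ✓ → 273
review_id=12: ✗
review_id=13: ✓ → 117
review_id=14: ✓ → 36
review_id=15: ✓ → 112
review_id=16: ✓ → 265
pt_sum = 124 + 183 + 133 + 273 + 117 + 36 + 112 + 265 = 1243

1243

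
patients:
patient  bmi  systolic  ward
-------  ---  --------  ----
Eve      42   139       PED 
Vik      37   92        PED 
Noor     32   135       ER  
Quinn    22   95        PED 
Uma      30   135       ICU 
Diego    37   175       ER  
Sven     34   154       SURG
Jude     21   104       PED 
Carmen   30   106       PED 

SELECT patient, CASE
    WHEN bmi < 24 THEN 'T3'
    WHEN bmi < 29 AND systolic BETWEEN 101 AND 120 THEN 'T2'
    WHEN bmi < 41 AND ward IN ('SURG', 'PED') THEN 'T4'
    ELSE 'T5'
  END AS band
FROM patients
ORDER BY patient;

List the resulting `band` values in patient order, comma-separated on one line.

patient=Carmen: bmi < 41 AND ward IN ('SURG', 'PED') → T4
patient=Diego: ELSE → T5
patient=Eve: ELSE → T5
patient=Jude: bmi < 24 → T3
patient=Noor: ELSE → T5
patient=Quinn: bmi < 24 → T3
patient=Sven: bmi < 41 AND ward IN ('SURG', 'PED') → T4
patient=Uma: ELSE → T5
patient=Vik: bmi < 41 AND ward IN ('SURG', 'PED') → T4

T4, T5, T5, T3, T5, T3, T4, T5, T4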